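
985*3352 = 3301720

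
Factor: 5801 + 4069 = 2^1* 3^1 * 5^1*7^1 * 47^1 = 9870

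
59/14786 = 59/14786 = 0.00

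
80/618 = 40/309 = 0.13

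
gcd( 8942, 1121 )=1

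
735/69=10+15/23 = 10.65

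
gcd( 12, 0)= 12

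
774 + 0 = 774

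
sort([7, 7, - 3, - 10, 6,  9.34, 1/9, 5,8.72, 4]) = [ - 10, - 3  ,  1/9, 4,5, 6,7,7, 8.72,9.34]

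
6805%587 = 348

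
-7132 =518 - 7650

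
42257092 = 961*43972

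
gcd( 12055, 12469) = 1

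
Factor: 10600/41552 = 25/98=2^( - 1 )*5^2* 7^( - 2 )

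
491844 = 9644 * 51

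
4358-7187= - 2829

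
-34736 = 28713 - 63449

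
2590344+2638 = 2592982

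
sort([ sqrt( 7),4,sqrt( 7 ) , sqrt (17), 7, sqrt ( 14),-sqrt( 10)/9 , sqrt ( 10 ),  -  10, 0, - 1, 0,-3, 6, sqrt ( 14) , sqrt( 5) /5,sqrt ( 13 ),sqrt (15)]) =[ - 10, -3, - 1, -sqrt( 10)/9, 0, 0,sqrt( 5 ) /5,  sqrt( 7), sqrt(7),sqrt( 10), sqrt ( 13 ),sqrt(14 ), sqrt( 14),sqrt( 15), 4, sqrt ( 17), 6,  7]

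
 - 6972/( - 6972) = 1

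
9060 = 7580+1480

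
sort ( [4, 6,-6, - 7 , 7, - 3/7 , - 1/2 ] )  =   [ - 7,  -  6, -1/2, - 3/7 , 4, 6, 7 ] 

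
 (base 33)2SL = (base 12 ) 1983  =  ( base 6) 22243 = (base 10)3123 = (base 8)6063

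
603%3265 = 603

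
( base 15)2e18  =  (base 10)9923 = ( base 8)23303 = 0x26c3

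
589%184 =37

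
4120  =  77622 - 73502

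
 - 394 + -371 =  - 765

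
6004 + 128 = 6132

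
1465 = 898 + 567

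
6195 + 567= 6762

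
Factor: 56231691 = 3^1*61^1*307277^1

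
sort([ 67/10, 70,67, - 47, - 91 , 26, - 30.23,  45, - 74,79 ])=[ - 91, - 74, - 47,  -  30.23,67/10,26, 45,67,70,  79]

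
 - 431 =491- 922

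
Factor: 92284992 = 2^6*3^2*160217^1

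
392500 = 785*500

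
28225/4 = 7056 + 1/4   =  7056.25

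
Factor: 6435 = 3^2*5^1 * 11^1*13^1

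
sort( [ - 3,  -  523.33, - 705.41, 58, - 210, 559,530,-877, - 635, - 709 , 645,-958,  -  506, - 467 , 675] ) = [ - 958, - 877, - 709, - 705.41,-635,  -  523.33, - 506, - 467, - 210, - 3,58,530,559 , 645, 675 ] 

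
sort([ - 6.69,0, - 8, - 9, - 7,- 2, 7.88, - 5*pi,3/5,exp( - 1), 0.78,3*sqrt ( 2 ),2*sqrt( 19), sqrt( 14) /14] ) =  [-5*pi, - 9, - 8,  -  7, - 6.69,-2 , 0,sqrt(14)/14,exp( - 1), 3/5,  0.78, 3*sqrt( 2 ),7.88, 2 * sqrt( 19 )] 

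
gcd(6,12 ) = 6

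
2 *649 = 1298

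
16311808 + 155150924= 171462732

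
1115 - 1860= - 745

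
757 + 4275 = 5032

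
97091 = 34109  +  62982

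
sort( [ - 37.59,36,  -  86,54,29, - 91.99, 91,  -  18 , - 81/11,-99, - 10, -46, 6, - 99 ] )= [  -  99, - 99, -91.99, - 86, - 46, - 37.59, - 18, - 10,-81/11,6, 29,36,54,91] 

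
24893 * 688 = 17126384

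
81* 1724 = 139644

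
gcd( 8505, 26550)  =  45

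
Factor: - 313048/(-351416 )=13^ ( - 1 ) *31^(-1 )  *359^1 = 359/403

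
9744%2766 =1446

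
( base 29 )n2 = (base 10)669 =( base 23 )162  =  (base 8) 1235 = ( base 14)35B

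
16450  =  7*2350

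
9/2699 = 9/2699 =0.00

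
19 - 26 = -7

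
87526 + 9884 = 97410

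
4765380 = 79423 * 60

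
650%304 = 42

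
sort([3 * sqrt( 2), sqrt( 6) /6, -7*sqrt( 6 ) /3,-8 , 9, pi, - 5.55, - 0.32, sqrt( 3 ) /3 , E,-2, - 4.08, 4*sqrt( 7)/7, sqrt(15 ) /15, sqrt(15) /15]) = [  -  8, - 7*sqrt( 6 ) /3, - 5.55, - 4.08, - 2, - 0.32, sqrt( 15)/15,sqrt (15)/15, sqrt( 6 ) /6,sqrt( 3 ) /3, 4 * sqrt(7)/7, E,pi, 3*sqrt(2), 9]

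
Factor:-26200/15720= - 5/3 = - 3^( - 1)*5^1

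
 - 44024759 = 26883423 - 70908182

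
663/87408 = 221/29136=0.01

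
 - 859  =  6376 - 7235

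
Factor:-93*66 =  - 2^1* 3^2 * 11^1*31^1=   -6138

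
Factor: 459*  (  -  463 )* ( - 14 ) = 2975238  =  2^1*3^3 *7^1*17^1*463^1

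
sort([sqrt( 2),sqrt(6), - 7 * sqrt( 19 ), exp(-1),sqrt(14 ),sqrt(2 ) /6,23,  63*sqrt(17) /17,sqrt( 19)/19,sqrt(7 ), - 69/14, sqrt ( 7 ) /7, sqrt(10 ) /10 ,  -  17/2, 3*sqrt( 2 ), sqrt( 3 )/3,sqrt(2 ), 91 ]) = [ - 7*sqrt(19 ), -17/2,-69/14,sqrt(19)/19, sqrt( 2 )/6,sqrt( 10 )/10,exp(-1 ) , sqrt( 7)/7 , sqrt(3) /3,sqrt( 2),sqrt( 2 ), sqrt( 6), sqrt( 7),sqrt(14 ),3* sqrt( 2 ),63*sqrt(17 )/17,23, 91 ] 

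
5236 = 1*5236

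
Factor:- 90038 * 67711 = - 2^1*7^1*13^1*17^1* 569^1 *3463^1  =  - 6096563018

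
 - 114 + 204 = 90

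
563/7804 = 563/7804 =0.07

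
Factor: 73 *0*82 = 0 = 0^1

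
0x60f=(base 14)7CB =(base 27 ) 23C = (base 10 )1551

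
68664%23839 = 20986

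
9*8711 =78399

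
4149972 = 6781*612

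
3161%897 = 470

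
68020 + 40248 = 108268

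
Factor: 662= 2^1*331^1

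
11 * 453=4983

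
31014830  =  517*59990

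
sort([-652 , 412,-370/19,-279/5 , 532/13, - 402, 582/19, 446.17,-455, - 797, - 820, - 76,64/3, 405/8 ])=[ - 820 ,-797, - 652, - 455,-402, - 76, - 279/5, - 370/19,  64/3, 582/19 , 532/13, 405/8,412,446.17] 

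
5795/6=965 + 5/6 =965.83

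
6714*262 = 1759068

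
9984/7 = 9984/7 = 1426.29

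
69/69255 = 23/23085=0.00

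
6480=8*810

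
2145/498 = 4 + 51/166 = 4.31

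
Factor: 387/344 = 9/8  =  2^( - 3 )*3^2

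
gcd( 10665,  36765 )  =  45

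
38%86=38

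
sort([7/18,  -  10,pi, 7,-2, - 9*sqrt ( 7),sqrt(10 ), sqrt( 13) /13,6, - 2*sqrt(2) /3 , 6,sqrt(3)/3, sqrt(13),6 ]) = [ - 9*sqrt ( 7 ), - 10, - 2 , -2*sqrt(2)/3 , sqrt ( 13) /13, 7/18, sqrt( 3 )/3, pi, sqrt(10 ) , sqrt(13 ), 6, 6,  6,7 ] 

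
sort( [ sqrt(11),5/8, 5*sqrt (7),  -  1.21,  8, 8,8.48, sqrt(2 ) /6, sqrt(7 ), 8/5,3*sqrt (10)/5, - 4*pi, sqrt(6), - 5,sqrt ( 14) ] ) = [ - 4 * pi, - 5, - 1.21, sqrt(2) /6,  5/8, 8/5, 3*sqrt( 10)/5,sqrt ( 6 ), sqrt(7 ),sqrt(11),sqrt(14),  8,8, 8.48,5 * sqrt( 7)] 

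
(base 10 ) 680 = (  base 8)1250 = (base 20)1E0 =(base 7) 1661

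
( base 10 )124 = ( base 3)11121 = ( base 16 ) 7C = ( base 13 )97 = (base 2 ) 1111100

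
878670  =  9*97630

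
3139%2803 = 336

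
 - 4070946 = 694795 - 4765741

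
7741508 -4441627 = 3299881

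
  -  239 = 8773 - 9012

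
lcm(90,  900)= 900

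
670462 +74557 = 745019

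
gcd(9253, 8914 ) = 1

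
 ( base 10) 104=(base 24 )48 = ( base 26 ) 40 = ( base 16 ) 68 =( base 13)80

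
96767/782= 96767/782 = 123.74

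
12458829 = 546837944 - 534379115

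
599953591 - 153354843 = 446598748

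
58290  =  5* 11658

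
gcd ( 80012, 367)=1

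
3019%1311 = 397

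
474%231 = 12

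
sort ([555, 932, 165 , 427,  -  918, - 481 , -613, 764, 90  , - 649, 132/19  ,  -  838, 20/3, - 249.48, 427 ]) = [ - 918, - 838, - 649,-613, -481, - 249.48, 20/3,  132/19, 90, 165, 427, 427, 555,764, 932]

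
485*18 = 8730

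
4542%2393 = 2149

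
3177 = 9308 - 6131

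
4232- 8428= -4196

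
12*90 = 1080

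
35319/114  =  309 + 31/38   =  309.82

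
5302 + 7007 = 12309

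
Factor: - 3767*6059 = -73^1*83^1*3767^1 = - 22824253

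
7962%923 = 578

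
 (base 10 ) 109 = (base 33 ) 3A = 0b1101101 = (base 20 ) 59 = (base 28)3P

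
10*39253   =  392530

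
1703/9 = 189 + 2/9 = 189.22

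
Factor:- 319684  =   - 2^2*229^1* 349^1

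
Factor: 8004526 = 2^1*4002263^1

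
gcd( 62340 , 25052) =4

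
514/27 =19 + 1/27 = 19.04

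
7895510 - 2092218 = 5803292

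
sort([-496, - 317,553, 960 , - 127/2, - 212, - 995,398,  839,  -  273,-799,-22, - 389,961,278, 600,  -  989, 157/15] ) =[-995, - 989,-799, - 496,-389,-317, - 273,-212 , - 127/2, -22,157/15,  278,398,  553, 600,839,960, 961]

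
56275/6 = 56275/6 = 9379.17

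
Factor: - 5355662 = - 2^1 *13^1*29^1*7103^1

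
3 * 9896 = 29688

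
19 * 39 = 741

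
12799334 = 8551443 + 4247891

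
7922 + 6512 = 14434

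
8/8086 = 4/4043 = 0.00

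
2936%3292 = 2936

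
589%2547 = 589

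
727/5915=727/5915 = 0.12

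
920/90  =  10 + 2/9= 10.22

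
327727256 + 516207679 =843934935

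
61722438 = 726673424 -664950986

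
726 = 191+535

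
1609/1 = 1609 = 1609.00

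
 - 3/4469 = - 1+4466/4469 = -0.00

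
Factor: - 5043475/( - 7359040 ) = 1008695/1471808 = 2^ (-6 )*5^1*13^( - 1) * 17^1*29^( - 1) *61^(-1 )*11867^1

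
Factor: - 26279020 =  - 2^2*5^1*43^1*30557^1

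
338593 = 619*547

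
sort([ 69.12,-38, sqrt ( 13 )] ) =[ - 38 , sqrt( 13 ), 69.12 ]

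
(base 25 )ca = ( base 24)cm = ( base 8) 466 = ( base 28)b2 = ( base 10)310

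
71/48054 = 71/48054 = 0.00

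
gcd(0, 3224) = 3224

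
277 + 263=540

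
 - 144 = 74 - 218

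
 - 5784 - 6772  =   - 12556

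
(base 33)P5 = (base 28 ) 11i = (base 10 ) 830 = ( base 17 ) 2EE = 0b1100111110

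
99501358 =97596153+1905205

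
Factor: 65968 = 2^4 * 7^1 * 19^1*31^1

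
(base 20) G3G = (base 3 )22212212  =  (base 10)6476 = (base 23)c5d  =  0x194C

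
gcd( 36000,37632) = 96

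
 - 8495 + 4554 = - 3941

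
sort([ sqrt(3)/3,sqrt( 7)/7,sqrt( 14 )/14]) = [ sqrt( 14) /14,sqrt( 7)/7, sqrt( 3)/3 ]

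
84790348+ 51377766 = 136168114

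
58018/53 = 1094 + 36/53 = 1094.68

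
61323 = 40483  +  20840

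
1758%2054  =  1758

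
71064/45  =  7896/5= 1579.20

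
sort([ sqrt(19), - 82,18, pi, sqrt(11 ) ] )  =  [ - 82, pi,sqrt(11),sqrt ( 19),18 ]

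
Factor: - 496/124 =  - 4 = - 2^2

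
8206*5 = 41030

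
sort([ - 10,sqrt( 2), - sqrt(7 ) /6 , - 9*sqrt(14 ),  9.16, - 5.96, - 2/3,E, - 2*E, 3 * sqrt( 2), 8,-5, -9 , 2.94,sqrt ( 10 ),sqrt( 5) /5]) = [ - 9*sqrt(14 ), - 10, - 9,-5.96, - 2 *E, - 5, - 2/3,- sqrt(7 ) /6,sqrt(5)/5,sqrt ( 2 ),  E,2.94,sqrt( 10 ) , 3*sqrt(2 ) , 8,  9.16]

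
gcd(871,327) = 1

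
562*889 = 499618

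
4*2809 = 11236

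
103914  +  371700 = 475614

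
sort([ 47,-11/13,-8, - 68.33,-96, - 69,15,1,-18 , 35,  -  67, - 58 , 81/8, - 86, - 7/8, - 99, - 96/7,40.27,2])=[- 99, - 96,-86, - 69 , - 68.33, - 67,-58,-18, - 96/7, - 8 , - 7/8, - 11/13, 1,2 , 81/8, 15, 35,40.27 , 47]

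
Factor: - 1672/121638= - 4/291 = -2^2*3^(-1) * 97^ ( - 1)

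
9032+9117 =18149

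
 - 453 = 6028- 6481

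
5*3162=15810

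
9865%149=31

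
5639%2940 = 2699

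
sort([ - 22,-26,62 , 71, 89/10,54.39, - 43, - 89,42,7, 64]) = [ - 89, - 43,  -  26,  -  22,7,89/10 , 42,54.39,62, 64  ,  71] 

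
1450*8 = 11600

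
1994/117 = 17+5/117 = 17.04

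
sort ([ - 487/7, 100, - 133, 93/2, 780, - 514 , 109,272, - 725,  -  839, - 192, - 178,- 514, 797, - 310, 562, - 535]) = [ - 839, - 725,-535, - 514, - 514 , - 310, - 192,- 178, - 133 , - 487/7 , 93/2, 100 , 109 , 272, 562, 780, 797]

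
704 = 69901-69197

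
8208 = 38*216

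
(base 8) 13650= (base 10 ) 6056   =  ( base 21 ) df8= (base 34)584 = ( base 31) 69b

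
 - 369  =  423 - 792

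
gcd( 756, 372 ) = 12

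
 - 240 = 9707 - 9947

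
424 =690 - 266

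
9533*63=600579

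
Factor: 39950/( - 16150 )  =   - 19^ ( - 1)*47^1 = -47/19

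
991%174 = 121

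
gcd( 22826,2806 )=2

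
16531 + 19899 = 36430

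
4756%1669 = 1418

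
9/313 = 9/313 = 0.03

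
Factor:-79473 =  - 3^1*59^1*449^1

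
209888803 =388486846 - 178598043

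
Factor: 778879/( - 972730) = - 2^( - 1)*5^(-1) * 11^(  -  1)*37^( - 1)*239^(  -  1)*778879^1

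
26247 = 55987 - 29740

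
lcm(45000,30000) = 90000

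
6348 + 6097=12445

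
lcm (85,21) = 1785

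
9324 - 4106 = 5218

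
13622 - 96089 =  - 82467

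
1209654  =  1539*786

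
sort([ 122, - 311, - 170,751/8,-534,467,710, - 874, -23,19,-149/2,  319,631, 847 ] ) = [ - 874,-534, - 311, -170, -149/2, - 23,19 , 751/8,  122,319,467,631 , 710,847 ]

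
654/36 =18 + 1/6 = 18.17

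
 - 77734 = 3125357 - 3203091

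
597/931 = 597/931= 0.64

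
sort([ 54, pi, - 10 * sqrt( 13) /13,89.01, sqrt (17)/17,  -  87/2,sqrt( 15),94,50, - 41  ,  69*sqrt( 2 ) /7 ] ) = [  -  87/2, -41, - 10* sqrt( 13)/13, sqrt( 17)/17,  pi, sqrt(15),69 * sqrt( 2) /7, 50, 54,89.01,94 ]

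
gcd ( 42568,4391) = 1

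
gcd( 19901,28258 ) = 1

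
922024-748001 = 174023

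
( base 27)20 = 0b110110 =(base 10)54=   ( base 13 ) 42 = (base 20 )2e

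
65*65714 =4271410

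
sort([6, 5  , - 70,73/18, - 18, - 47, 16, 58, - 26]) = [ - 70, - 47 , -26,  -  18,  73/18, 5, 6,16, 58]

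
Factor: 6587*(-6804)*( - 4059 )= 181916050932 = 2^2 * 3^7 * 7^2*11^1 * 41^1 *941^1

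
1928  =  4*482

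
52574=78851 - 26277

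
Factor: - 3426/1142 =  - 3^1 = -3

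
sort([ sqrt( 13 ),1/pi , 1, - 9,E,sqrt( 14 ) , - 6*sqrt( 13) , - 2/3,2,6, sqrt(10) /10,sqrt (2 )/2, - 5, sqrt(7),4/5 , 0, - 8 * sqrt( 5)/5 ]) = [ - 6*sqrt( 13),-9, - 5, - 8*sqrt( 5)/5,-2/3, 0, sqrt( 10)/10, 1/pi,sqrt( 2 )/2, 4/5, 1,2,  sqrt( 7),E, sqrt (13),sqrt( 14),6]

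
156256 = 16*9766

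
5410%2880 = 2530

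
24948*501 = 12498948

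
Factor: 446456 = 2^3*55807^1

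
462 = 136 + 326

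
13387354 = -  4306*(-3109)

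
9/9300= 3/3100 = 0.00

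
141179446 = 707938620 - 566759174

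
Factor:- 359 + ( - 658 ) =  - 1017 = - 3^2*113^1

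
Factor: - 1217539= - 19^1*64081^1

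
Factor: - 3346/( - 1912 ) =2^( - 2) * 7^1 = 7/4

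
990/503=990/503 = 1.97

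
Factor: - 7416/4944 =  - 2^( - 1 )*3^1 = - 3/2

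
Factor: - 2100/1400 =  - 3/2=- 2^( - 1)*3^1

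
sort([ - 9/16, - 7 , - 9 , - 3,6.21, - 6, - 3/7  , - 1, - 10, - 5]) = [ - 10, - 9, -7, - 6, -5,- 3, - 1, - 9/16,-3/7, 6.21 ] 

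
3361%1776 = 1585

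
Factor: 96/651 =2^5*7^ ( - 1)*31^( - 1) = 32/217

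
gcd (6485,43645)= 5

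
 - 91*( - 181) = 16471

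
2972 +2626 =5598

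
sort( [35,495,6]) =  [ 6, 35,495]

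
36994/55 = 672 + 34/55=672.62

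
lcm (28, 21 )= 84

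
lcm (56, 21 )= 168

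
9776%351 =299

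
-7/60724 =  - 7/60724  =  - 0.00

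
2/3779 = 2/3779=0.00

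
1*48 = 48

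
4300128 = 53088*81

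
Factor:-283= -283^1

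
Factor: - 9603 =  -3^2*11^1 *97^1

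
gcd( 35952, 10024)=56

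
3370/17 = 3370/17= 198.24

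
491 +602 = 1093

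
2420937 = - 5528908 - -7949845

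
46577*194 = 9035938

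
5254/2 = 2627 = 2627.00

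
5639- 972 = 4667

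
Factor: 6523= 11^1*593^1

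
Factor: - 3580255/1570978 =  - 2^( - 1)*5^1*7^1*139^(-1)*5651^( - 1 ) * 102293^1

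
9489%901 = 479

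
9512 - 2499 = 7013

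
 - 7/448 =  - 1+63/64 = - 0.02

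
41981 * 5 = 209905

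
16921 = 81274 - 64353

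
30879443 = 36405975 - 5526532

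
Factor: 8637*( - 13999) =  - 120909363  =  - 3^1*2879^1*13999^1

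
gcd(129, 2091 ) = 3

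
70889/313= 226 + 151/313 = 226.48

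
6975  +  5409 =12384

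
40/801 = 40/801 = 0.05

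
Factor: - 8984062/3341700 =  -  2^ ( - 1 )*3^(-2 )*5^(-2)*47^( - 1)*79^(-1)*269^1*16699^1  =  -4492031/1670850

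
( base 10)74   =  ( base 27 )2K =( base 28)2I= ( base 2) 1001010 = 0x4a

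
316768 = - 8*(-39596)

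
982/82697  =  982/82697= 0.01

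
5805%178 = 109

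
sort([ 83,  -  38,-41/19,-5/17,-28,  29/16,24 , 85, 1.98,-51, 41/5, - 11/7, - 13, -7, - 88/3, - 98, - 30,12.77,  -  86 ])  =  [-98, - 86, - 51 , - 38, -30, -88/3 , - 28,-13,-7, - 41/19,  -  11/7,-5/17,  29/16, 1.98,41/5, 12.77, 24 , 83, 85 ]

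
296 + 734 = 1030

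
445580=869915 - 424335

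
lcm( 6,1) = 6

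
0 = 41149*0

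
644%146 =60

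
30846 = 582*53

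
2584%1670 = 914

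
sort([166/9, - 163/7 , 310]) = [ - 163/7, 166/9,310 ]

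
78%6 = 0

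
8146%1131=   229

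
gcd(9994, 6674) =2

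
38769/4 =9692 + 1/4 =9692.25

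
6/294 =1/49=0.02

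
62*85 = 5270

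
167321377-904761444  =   - 737440067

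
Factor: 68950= 2^1*5^2*7^1 * 197^1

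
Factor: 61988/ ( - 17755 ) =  - 2^2 * 5^(-1)*53^ ( - 1 ) * 67^( - 1 )*15497^1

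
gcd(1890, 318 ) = 6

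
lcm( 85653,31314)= 2912202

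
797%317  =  163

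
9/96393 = 3/32131 =0.00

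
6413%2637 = 1139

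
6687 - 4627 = 2060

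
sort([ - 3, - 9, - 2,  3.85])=[ - 9, - 3, - 2,  3.85 ] 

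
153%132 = 21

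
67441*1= 67441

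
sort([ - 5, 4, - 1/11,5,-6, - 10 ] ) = [ - 10,-6,-5, - 1/11, 4 , 5 ] 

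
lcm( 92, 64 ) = 1472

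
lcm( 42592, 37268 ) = 298144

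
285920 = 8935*32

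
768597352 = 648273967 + 120323385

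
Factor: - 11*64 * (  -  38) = 2^7 * 11^1 * 19^1 = 26752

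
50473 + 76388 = 126861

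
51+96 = 147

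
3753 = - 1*( - 3753) 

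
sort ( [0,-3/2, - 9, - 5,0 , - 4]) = [ - 9 , - 5, - 4, - 3/2, 0, 0]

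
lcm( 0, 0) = 0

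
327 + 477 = 804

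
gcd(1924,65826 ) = 2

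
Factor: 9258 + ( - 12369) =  - 3111 = -3^1*17^1*61^1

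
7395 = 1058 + 6337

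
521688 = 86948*6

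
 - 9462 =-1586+-7876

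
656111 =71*9241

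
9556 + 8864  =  18420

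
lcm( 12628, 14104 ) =1086008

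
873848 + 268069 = 1141917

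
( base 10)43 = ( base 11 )3a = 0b101011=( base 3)1121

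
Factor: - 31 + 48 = 17=17^1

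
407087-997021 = -589934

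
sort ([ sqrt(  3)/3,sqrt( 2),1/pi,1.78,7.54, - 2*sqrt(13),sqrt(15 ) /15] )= [-2 * sqrt(13),  sqrt(15)/15,  1/pi, sqrt( 3) /3, sqrt( 2),1.78,7.54]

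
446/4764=223/2382= 0.09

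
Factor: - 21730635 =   -  3^2*5^1*257^1*1879^1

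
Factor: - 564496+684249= 119753 = 31^1*3863^1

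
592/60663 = 592/60663 = 0.01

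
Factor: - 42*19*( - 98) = 78204 = 2^2*3^1 * 7^3*19^1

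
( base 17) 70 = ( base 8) 167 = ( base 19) 65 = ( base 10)119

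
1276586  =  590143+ 686443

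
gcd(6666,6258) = 6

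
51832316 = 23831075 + 28001241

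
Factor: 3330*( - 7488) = - 24935040 = - 2^7  *3^4*5^1*13^1*37^1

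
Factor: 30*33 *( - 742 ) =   -  2^2 * 3^2*5^1 * 7^1*11^1* 53^1 = - 734580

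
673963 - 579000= 94963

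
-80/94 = - 1 + 7/47 = -0.85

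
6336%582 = 516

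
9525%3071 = 312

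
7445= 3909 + 3536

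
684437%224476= 11009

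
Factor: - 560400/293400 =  - 934/489 = - 2^1*3^( - 1 )*163^( - 1)*467^1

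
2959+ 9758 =12717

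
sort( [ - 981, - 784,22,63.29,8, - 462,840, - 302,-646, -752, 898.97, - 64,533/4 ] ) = [ - 981, - 784, - 752, - 646, - 462, - 302, - 64,8,22,63.29,533/4, 840,898.97] 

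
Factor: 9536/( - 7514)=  - 4768/3757  =  - 2^5 * 13^( - 1 )*17^(  -  2)*149^1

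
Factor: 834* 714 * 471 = 2^2*3^3*7^1*17^1 * 139^1*157^1  =  280469196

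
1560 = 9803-8243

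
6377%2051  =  224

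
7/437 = 7/437 = 0.02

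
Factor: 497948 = 2^2*11^1  *  11317^1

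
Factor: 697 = 17^1*41^1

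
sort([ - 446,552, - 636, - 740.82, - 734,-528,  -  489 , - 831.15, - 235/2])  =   [-831.15, - 740.82, - 734, - 636, - 528, -489,- 446, - 235/2, 552 ] 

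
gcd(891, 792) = 99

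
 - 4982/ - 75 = 4982/75= 66.43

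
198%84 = 30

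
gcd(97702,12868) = 2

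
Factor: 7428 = 2^2* 3^1 * 619^1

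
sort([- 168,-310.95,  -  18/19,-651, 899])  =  [ - 651, - 310.95 ,-168,-18/19, 899 ] 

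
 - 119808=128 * ( - 936) 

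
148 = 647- 499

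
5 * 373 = 1865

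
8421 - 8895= - 474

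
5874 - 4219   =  1655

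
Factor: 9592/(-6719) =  - 2^3*11^1*109^1 * 6719^( - 1) 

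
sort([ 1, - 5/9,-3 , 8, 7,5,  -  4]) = [ - 4, - 3, - 5/9, 1, 5,7, 8 ] 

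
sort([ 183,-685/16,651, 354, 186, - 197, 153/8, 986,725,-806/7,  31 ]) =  [- 197,-806/7 ,  -  685/16, 153/8, 31, 183, 186 , 354 , 651,725, 986 ]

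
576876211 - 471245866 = 105630345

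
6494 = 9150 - 2656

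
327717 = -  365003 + 692720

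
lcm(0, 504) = 0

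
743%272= 199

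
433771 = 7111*61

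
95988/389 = 95988/389 =246.76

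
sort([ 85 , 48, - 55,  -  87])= [ - 87, - 55, 48,85 ] 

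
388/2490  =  194/1245 = 0.16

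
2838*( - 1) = -2838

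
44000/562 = 22000/281= 78.29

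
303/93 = 101/31=3.26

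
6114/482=12  +  165/241 = 12.68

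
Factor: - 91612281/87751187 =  - 3^1 * 19^1*23^( - 1) * 29^( - 1 ) *131561^( - 1)*1607233^1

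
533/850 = 533/850 = 0.63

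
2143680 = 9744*220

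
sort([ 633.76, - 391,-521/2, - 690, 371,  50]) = [-690, - 391, - 521/2,50,  371,633.76]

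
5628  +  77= 5705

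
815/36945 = 163/7389 = 0.02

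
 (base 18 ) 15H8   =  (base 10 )7766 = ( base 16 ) 1e56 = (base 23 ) eff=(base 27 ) ahh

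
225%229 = 225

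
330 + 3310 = 3640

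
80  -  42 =38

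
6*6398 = 38388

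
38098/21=1814 + 4/21  =  1814.19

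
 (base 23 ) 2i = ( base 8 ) 100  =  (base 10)64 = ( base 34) 1U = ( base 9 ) 71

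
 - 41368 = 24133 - 65501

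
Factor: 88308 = 2^2*3^2 * 11^1*223^1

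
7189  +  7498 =14687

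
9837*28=275436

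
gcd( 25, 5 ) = 5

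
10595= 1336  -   - 9259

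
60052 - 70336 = -10284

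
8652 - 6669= 1983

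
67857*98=6649986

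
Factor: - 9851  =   - 9851^1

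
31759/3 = 10586 + 1/3 =10586.33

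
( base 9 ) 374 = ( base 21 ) eg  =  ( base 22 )E2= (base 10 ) 310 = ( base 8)466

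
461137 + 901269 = 1362406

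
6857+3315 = 10172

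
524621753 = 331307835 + 193313918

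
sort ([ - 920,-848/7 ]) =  [-920, - 848/7]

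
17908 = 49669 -31761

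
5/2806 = 5/2806 = 0.00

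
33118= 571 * 58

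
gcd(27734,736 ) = 2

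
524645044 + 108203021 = 632848065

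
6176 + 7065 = 13241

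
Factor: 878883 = 3^1*17^1*19^1*907^1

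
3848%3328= 520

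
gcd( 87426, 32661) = 9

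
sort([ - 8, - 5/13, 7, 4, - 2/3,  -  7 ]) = [ - 8, - 7, - 2/3, - 5/13, 4, 7 ]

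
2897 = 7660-4763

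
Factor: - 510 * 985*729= -2^1 * 3^7 * 5^2*17^1 * 197^1 = - 366213150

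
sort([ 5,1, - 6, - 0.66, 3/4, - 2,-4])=[ - 6 , - 4, - 2, - 0.66,3/4,1, 5]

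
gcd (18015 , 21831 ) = 3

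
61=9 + 52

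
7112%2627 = 1858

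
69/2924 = 69/2924=0.02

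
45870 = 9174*5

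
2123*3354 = 7120542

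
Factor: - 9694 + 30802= 21108= 2^2*3^1*1759^1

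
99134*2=198268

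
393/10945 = 393/10945= 0.04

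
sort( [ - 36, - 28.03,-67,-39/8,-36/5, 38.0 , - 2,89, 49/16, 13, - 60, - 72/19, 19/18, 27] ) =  [-67, - 60,  -  36, - 28.03, - 36/5,  -  39/8,-72/19,-2, 19/18, 49/16,13, 27 , 38.0, 89 ]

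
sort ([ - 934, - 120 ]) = [- 934,-120]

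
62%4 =2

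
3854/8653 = 3854/8653  =  0.45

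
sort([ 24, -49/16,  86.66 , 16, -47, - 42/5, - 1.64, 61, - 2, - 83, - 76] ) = [ - 83, - 76, - 47, - 42/5,-49/16,  -  2, - 1.64 , 16 , 24 , 61,86.66 ]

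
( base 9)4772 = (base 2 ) 110111011100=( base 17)C4C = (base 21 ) 80k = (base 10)3548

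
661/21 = 31 + 10/21 = 31.48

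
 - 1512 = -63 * 24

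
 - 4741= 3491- 8232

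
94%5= 4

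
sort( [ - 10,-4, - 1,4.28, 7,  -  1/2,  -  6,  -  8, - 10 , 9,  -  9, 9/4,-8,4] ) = [  -  10,- 10, - 9,  -  8,  -  8, - 6,  -  4 , - 1,-1/2, 9/4,4,  4.28, 7,  9]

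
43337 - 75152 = -31815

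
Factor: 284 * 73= 20732 = 2^2*71^1*73^1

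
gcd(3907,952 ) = 1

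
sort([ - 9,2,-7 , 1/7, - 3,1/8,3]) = [ - 9, - 7, - 3 , 1/8,1/7,  2,3]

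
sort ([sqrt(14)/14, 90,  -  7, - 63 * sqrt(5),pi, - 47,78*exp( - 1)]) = [ - 63*sqrt(5), - 47, - 7,sqrt(14)/14 , pi,78 * exp(-1), 90 ] 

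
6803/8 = 6803/8=850.38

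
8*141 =1128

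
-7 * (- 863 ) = 6041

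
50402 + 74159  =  124561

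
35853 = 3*11951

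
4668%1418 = 414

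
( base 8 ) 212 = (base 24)5I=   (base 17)82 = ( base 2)10001010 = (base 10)138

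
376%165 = 46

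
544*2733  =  1486752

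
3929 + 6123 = 10052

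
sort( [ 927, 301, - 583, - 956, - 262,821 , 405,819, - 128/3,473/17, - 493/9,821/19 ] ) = [ - 956, - 583, - 262,  -  493/9,-128/3,473/17,821/19 , 301, 405, 819,821,927 ] 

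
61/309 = 61/309 = 0.20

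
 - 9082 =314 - 9396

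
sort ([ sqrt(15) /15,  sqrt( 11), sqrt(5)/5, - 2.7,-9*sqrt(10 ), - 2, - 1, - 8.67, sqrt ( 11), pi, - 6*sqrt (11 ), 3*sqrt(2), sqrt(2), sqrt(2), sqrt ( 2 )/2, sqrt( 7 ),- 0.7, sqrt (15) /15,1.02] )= [ -9*sqrt(10), - 6*sqrt(11),  -  8.67, - 2.7, - 2, - 1, - 0.7, sqrt( 15) /15,sqrt ( 15 ) /15,  sqrt(5 )/5, sqrt (2)/2, 1.02, sqrt (2),sqrt ( 2 ), sqrt(7),pi, sqrt(11 ),sqrt(11 ), 3*sqrt( 2) ]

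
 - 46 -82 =  -  128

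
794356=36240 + 758116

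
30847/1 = 30847=30847.00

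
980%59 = 36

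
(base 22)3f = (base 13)63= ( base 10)81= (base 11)74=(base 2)1010001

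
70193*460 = 32288780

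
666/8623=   666/8623 = 0.08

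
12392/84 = 3098/21 = 147.52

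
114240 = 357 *320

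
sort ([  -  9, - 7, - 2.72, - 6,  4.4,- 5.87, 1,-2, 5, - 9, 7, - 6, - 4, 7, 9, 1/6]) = [-9, - 9,-7 , - 6,-6, - 5.87, -4,-2.72,-2, 1/6,1 , 4.4,5, 7,7, 9 ] 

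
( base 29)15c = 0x3e6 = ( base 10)998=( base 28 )17I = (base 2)1111100110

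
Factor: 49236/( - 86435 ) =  - 2^2*3^1*5^( - 1)  *  11^1 * 59^( -1)*293^( -1)*373^1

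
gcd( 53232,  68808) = 24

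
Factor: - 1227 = -3^1*409^1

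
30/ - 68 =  - 15/34=- 0.44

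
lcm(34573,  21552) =1659504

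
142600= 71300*2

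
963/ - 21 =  - 46+1/7  =  -  45.86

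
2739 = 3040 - 301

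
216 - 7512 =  - 7296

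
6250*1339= 8368750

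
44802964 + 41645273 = 86448237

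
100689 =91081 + 9608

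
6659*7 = 46613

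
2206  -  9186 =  - 6980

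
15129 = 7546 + 7583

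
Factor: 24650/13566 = 725/399 =3^(-1 )*5^2*7^( - 1 )*19^(  -  1)*29^1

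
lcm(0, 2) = 0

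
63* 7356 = 463428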